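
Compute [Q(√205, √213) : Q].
[Q(√205, √213) : Q] = 4

[Q(√205):Q] = 2 (min poly x^2 - 205, irreducible since 205 is squarefree > 1). For the top step, suppose √213 ∈ Q(√205), say √213 = c + d√205 with c, d ∈ Q. Squaring: 213 = c^2 + 205d^2 + 2cd√205. Since √205 ∉ Q this forces 2cd = 0. If d = 0 then √213 = c ∈ Q, contradicting 213 squarefree > 1. If c = 0 then 213 = 205d^2, so 205·213 = (205d)^2 is a perfect square in Q — but 205·213 = 43665 is not a perfect square (since 205 and 213 are distinct squarefree integers). Contradiction. Hence √213 ∉ Q(√205), so x^2 - 213 stays irreducible over Q(√205) and [Q(√205, √213) : Q(√205)] = 2. By the tower law, [Q(√205, √213) : Q] = 2 · 2 = 4.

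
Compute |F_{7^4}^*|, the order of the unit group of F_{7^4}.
|F_{7^4}^*| = 2400

F_{7^4} has 7^4 = 2401 elements; its multiplicative group consists of all nonzero elements, so |F_{7^4}^*| = 2401 - 1 = 2400. (It is cyclic since any finite subgroup of the multiplicative group of a field is cyclic.)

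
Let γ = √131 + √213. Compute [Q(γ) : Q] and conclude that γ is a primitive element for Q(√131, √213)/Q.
[Q(γ) : Q] = 4 (equivalently, Q(γ) = Q(√131, √213))

Obviously Q(γ) ⊆ Q(√131, √213), and [Q(√131, √213):Q] = 4 (since 131, 213 are distinct squarefree integers > 1 with 27903 not a perfect square). To show equality we compute the minimal polynomial of γ. From γ = √131 + √213: γ^2 = 131 + 2√(27903) + 213 = 344 + 2√(27903), so γ^2 - 344 = 2√(27903); squaring, (γ^2 - 344)^2 = 4·27903, i.e. γ^4 - 688γ^2 + 118336 - 111612 = 0, i.e. γ^4 - 688γ^2 + 6724 = 0. So γ is a root of x^4 - 688x^2 + 6724. This polynomial is irreducible over Q: it has no rational root (each ±√131 ± √213 is irrational), and any factorization into two quadratics over Q would force √(27903) ∈ Q (pairing opposite roots) or √131, √213 ∈ Q (other pairings), all impossible. Hence [Q(γ):Q] = 4 = [Q(√131, √213):Q], so Q(γ) = Q(√131, √213).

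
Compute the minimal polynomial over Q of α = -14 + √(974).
m_α(x) = x^2 + 28x - 778

From α + 14 = √(974), squaring gives (α + 14)^2 = 974, i.e. α^2 + 28α + 196 = 974, so α^2 + 28α - 778 = 0. The discriminant of x^2 + 28x - 778 is (28)^2 - 4·(-778) = 784 + 3112 = 3896, and 4·(974) is not a perfect square in Q since 974 is squarefree and ≠ 1. Hence x^2 + 28x - 778 is irreducible over Q and is the minimal polynomial of α.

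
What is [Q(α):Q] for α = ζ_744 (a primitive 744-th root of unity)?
[Q(α):Q] = 240

The minimal polynomial of ζ_744 over Q is the 744-th cyclotomic polynomial Φ_744(x), which is irreducible over Q and has degree φ(744) = 240. Hence [Q(α):Q] = φ(744) = 240.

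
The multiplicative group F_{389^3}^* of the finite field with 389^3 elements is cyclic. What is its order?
|F_{389^3}^*| = 58863868

F_{389^3} has 389^3 = 58863869 elements; its multiplicative group consists of all nonzero elements, so |F_{389^3}^*| = 58863869 - 1 = 58863868. (It is cyclic since any finite subgroup of the multiplicative group of a field is cyclic.)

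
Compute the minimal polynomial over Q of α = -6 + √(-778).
m_α(x) = x^2 + 12x + 814

From α + 6 = √(-778), squaring gives (α + 6)^2 = -778, i.e. α^2 + 12α + 36 = -778, so α^2 + 12α + 814 = 0. The discriminant of x^2 + 12x + 814 is (12)^2 - 4·(814) = 144 - 3256 = -3112, and 4·(-778) is not a perfect square in Q since -778 is squarefree and ≠ 1. Hence x^2 + 12x + 814 is irreducible over Q and is the minimal polynomial of α.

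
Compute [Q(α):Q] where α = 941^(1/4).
[Q(α):Q] = 4

α is a root of x^4 - 941. By Eisenstein's criterion at the prime p = 941 (which divides the constant term 941 but p^2 = 885481 does not, since 941 is squarefree), x^4 - 941 is irreducible over Q. Hence [Q(α):Q] = 4.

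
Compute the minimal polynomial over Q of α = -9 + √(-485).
m_α(x) = x^2 + 18x + 566

From α + 9 = √(-485), squaring gives (α + 9)^2 = -485, i.e. α^2 + 18α + 81 = -485, so α^2 + 18α + 566 = 0. The discriminant of x^2 + 18x + 566 is (18)^2 - 4·(566) = 324 - 2264 = -1940, and 4·(-485) is not a perfect square in Q since -485 is squarefree and ≠ 1. Hence x^2 + 18x + 566 is irreducible over Q and is the minimal polynomial of α.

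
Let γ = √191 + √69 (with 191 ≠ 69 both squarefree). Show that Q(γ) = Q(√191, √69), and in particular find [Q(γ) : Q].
[Q(γ) : Q] = 4 (equivalently, Q(γ) = Q(√191, √69))

Obviously Q(γ) ⊆ Q(√191, √69), and [Q(√191, √69):Q] = 4 (since 191, 69 are distinct squarefree integers > 1 with 13179 not a perfect square). To show equality we compute the minimal polynomial of γ. From γ = √191 + √69: γ^2 = 191 + 2√(13179) + 69 = 260 + 2√(13179), so γ^2 - 260 = 2√(13179); squaring, (γ^2 - 260)^2 = 4·13179, i.e. γ^4 - 520γ^2 + 67600 - 52716 = 0, i.e. γ^4 - 520γ^2 + 14884 = 0. So γ is a root of x^4 - 520x^2 + 14884. This polynomial is irreducible over Q: it has no rational root (each ±√191 ± √69 is irrational), and any factorization into two quadratics over Q would force √(13179) ∈ Q (pairing opposite roots) or √191, √69 ∈ Q (other pairings), all impossible. Hence [Q(γ):Q] = 4 = [Q(√191, √69):Q], so Q(γ) = Q(√191, √69).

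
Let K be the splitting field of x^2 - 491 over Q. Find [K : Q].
[K : Q] = 2

f(x) = x^2 - 491 factors as (x - √491)(x + √491). The splitting field is K = Q(√491). Since 491 is squarefree and > 1, it is not a perfect square, so x^2 - 491 is irreducible over Q and [Q(√491) : Q] = 2. Hence [K : Q] = 2.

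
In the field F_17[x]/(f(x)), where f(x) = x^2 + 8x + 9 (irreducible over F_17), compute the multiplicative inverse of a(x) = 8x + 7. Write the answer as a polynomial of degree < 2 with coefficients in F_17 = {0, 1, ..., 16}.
a(x)^(-1) ≡ 11x + 4 (mod f(x))

Since f is irreducible over F_17, F_17[x]/(f) is a field and a(x) ≠ 0 has an inverse. Apply the extended Euclidean algorithm to f(x) and a(x) in F_17[x]: f(x) = (15x + 7)·a(x) + (11). The last nonzero remainder is the constant 11 = gcd(f, a) in F_17. Back-substituting through the division chain expresses 11 = s(x)·a(x) + t(x)·f(x) with s(x) ≡ 2x + 10 (mod f), so (2x + 10)·a(x) ≡ 11 (mod f). Multiplying by 11^(-1) ≡ 14 in F_17 gives a(x)^(-1) ≡ 14·(2x + 10) ≡ 11x + 4 (mod f). Check: (8x + 7)·(11x + 4) = 3x^2 + 7x + 11 ≡ 1 (mod x^2 + 8x + 9).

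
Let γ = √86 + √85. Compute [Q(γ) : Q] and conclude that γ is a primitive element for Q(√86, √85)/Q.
[Q(γ) : Q] = 4 (equivalently, Q(γ) = Q(√86, √85))

Obviously Q(γ) ⊆ Q(√86, √85), and [Q(√86, √85):Q] = 4 (since 86, 85 are distinct squarefree integers > 1 with 7310 not a perfect square). To show equality we compute the minimal polynomial of γ. From γ = √86 + √85: γ^2 = 86 + 2√(7310) + 85 = 171 + 2√(7310), so γ^2 - 171 = 2√(7310); squaring, (γ^2 - 171)^2 = 4·7310, i.e. γ^4 - 342γ^2 + 29241 - 29240 = 0, i.e. γ^4 - 342γ^2 + 1 = 0. So γ is a root of x^4 - 342x^2 + 1. This polynomial is irreducible over Q: it has no rational root (each ±√86 ± √85 is irrational), and any factorization into two quadratics over Q would force √(7310) ∈ Q (pairing opposite roots) or √86, √85 ∈ Q (other pairings), all impossible. Hence [Q(γ):Q] = 4 = [Q(√86, √85):Q], so Q(γ) = Q(√86, √85).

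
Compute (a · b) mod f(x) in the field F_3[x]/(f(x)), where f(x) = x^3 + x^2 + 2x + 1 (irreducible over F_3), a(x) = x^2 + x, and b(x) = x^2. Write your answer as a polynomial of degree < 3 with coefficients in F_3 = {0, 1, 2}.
a · b ≡ x^2 + 2x (mod f(x))

Multiply in F_3[x]: a(x)·b(x) = (x^2 + x)·(x^2) = x^4 + x^3. This has degree ≥ 3, so divide by f(x) over F_3: x^4 + x^3 = (x)·(x^3 + x^2 + 2x + 1) + (x^2 + 2x). Hence a·b ≡ x^2 + 2x (mod f). (F_3[x]/(f) is a field with 3^3 = 27 elements since f is irreducible of degree 3.)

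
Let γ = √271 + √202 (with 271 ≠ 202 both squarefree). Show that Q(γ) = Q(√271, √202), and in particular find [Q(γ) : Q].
[Q(γ) : Q] = 4 (equivalently, Q(γ) = Q(√271, √202))

Obviously Q(γ) ⊆ Q(√271, √202), and [Q(√271, √202):Q] = 4 (since 271, 202 are distinct squarefree integers > 1 with 54742 not a perfect square). To show equality we compute the minimal polynomial of γ. From γ = √271 + √202: γ^2 = 271 + 2√(54742) + 202 = 473 + 2√(54742), so γ^2 - 473 = 2√(54742); squaring, (γ^2 - 473)^2 = 4·54742, i.e. γ^4 - 946γ^2 + 223729 - 218968 = 0, i.e. γ^4 - 946γ^2 + 4761 = 0. So γ is a root of x^4 - 946x^2 + 4761. This polynomial is irreducible over Q: it has no rational root (each ±√271 ± √202 is irrational), and any factorization into two quadratics over Q would force √(54742) ∈ Q (pairing opposite roots) or √271, √202 ∈ Q (other pairings), all impossible. Hence [Q(γ):Q] = 4 = [Q(√271, √202):Q], so Q(γ) = Q(√271, √202).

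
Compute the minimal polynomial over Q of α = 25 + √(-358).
m_α(x) = x^2 - 50x + 983

From α - 25 = √(-358), squaring gives (α - 25)^2 = -358, i.e. α^2 - 50α + 625 = -358, so α^2 - 50α + 983 = 0. The discriminant of x^2 - 50x + 983 is (-50)^2 - 4·(983) = 2500 - 3932 = -1432, and 4·(-358) is not a perfect square in Q since -358 is squarefree and ≠ 1. Hence x^2 - 50x + 983 is irreducible over Q and is the minimal polynomial of α.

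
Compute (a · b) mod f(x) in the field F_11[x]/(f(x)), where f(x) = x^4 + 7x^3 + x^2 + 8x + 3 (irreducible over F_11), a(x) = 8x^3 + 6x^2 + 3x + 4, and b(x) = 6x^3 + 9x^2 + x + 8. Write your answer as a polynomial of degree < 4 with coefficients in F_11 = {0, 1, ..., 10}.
a · b ≡ 9x^3 + 7x^2 + 8x + 10 (mod f(x))

Multiply in F_11[x]: a(x)·b(x) = (8x^3 + 6x^2 + 3x + 4)·(6x^3 + 9x^2 + x + 8) = 4x^6 + 9x^5 + 3x^4 + 10x^2 + 6x + 10. This has degree ≥ 4, so divide by f(x) over F_11: 4x^6 + 9x^5 + 3x^4 + 10x^2 + 6x + 10 = (4x^2 + 3x)·(x^4 + 7x^3 + x^2 + 8x + 3) + (9x^3 + 7x^2 + 8x + 10). Hence a·b ≡ 9x^3 + 7x^2 + 8x + 10 (mod f). (F_11[x]/(f) is a field with 11^4 = 14641 elements since f is irreducible of degree 4.)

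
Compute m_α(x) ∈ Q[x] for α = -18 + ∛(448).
m_α(x) = x^3 + 54x^2 + 972x + 5384

Set β = α + 18 = ∛(448), so β^3 = 448. Then (α + 18)^3 - 448 = 0, i.e. α is a root of g(x) = (x + 18)^3 - 448 = x^3 + 54x^2 + 972x + 5384. Since g(x) = h(x + 18) where h(x) = x^3 - 448, and h is irreducible over Q (because 448 is not a perfect cube, so h has no rational root, and a monic cubic with no rational root is irreducible), g is also irreducible (irreducibility is preserved under the substitution x → x + 18). Hence m_α(x) = x^3 + 54x^2 + 972x + 5384.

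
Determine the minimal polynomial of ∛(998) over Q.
m_α(x) = x^3 - 998

α satisfies α^3 = 998, so x^3 - 998 annihilates α. By the rational root test, a rational root p/q (in lowest terms) of x^3 - 998 would satisfy p^3 = 998 q^3, forcing q = 1 and p^3 = 998; but 998 is not a perfect cube, contradiction. A monic cubic over Q with no rational root is irreducible (any nontrivial factorization would include a linear factor). Hence x^3 - 998 is the minimal polynomial of α, and in particular [Q(α):Q] = 3.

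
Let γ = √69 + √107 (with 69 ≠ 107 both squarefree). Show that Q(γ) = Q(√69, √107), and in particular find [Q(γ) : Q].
[Q(γ) : Q] = 4 (equivalently, Q(γ) = Q(√69, √107))

Obviously Q(γ) ⊆ Q(√69, √107), and [Q(√69, √107):Q] = 4 (since 69, 107 are distinct squarefree integers > 1 with 7383 not a perfect square). To show equality we compute the minimal polynomial of γ. From γ = √69 + √107: γ^2 = 69 + 2√(7383) + 107 = 176 + 2√(7383), so γ^2 - 176 = 2√(7383); squaring, (γ^2 - 176)^2 = 4·7383, i.e. γ^4 - 352γ^2 + 30976 - 29532 = 0, i.e. γ^4 - 352γ^2 + 1444 = 0. So γ is a root of x^4 - 352x^2 + 1444. This polynomial is irreducible over Q: it has no rational root (each ±√69 ± √107 is irrational), and any factorization into two quadratics over Q would force √(7383) ∈ Q (pairing opposite roots) or √69, √107 ∈ Q (other pairings), all impossible. Hence [Q(γ):Q] = 4 = [Q(√69, √107):Q], so Q(γ) = Q(√69, √107).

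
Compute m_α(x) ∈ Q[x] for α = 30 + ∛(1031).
m_α(x) = x^3 - 90x^2 + 2700x - 28031

Set β = α - 30 = ∛(1031), so β^3 = 1031. Then (α - 30)^3 - 1031 = 0, i.e. α is a root of g(x) = (x - 30)^3 - 1031 = x^3 - 90x^2 + 2700x - 28031. Since g(x) = h(x - 30) where h(x) = x^3 - 1031, and h is irreducible over Q (because 1031 is not a perfect cube, so h has no rational root, and a monic cubic with no rational root is irreducible), g is also irreducible (irreducibility is preserved under the substitution x → x - 30). Hence m_α(x) = x^3 - 90x^2 + 2700x - 28031.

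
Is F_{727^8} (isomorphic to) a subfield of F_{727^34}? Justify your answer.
No: F_{727^8} is not a subfield of F_{727^34}

F_{p^m} embeds in F_{p^n} iff m | n. Here 8 ∤ 34 (since 34 = 4·8 + 2 with remainder 2 ≠ 0), so F_{727^8} is not a subfield of F_{727^34}. Equivalently: if it were, the tower law would give 8 = [F_{727^8}:F_727] dividing [F_{727^34}:F_727] = 34, contradiction.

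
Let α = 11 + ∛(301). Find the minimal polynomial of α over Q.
m_α(x) = x^3 - 33x^2 + 363x - 1632

Set β = α - 11 = ∛(301), so β^3 = 301. Then (α - 11)^3 - 301 = 0, i.e. α is a root of g(x) = (x - 11)^3 - 301 = x^3 - 33x^2 + 363x - 1632. Since g(x) = h(x - 11) where h(x) = x^3 - 301, and h is irreducible over Q (because 301 is not a perfect cube, so h has no rational root, and a monic cubic with no rational root is irreducible), g is also irreducible (irreducibility is preserved under the substitution x → x - 11). Hence m_α(x) = x^3 - 33x^2 + 363x - 1632.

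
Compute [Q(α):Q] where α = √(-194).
[Q(α):Q] = 2

[Q(α):Q] equals the degree of the minimal polynomial of α. Here α^2 = -194 and x^2 + 194 is irreducible (d = -194 is squarefree, ≠ 1, hence not a square), so deg(m_α) = 2. Thus [Q(α):Q] = 2.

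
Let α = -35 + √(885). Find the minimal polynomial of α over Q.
m_α(x) = x^2 + 70x + 340

From α + 35 = √(885), squaring gives (α + 35)^2 = 885, i.e. α^2 + 70α + 1225 = 885, so α^2 + 70α + 340 = 0. The discriminant of x^2 + 70x + 340 is (70)^2 - 4·(340) = 4900 - 1360 = 3540, and 4·(885) is not a perfect square in Q since 885 is squarefree and ≠ 1. Hence x^2 + 70x + 340 is irreducible over Q and is the minimal polynomial of α.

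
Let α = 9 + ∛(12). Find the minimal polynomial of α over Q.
m_α(x) = x^3 - 27x^2 + 243x - 741

Set β = α - 9 = ∛(12), so β^3 = 12. Then (α - 9)^3 - 12 = 0, i.e. α is a root of g(x) = (x - 9)^3 - 12 = x^3 - 27x^2 + 243x - 741. Since g(x) = h(x - 9) where h(x) = x^3 - 12, and h is irreducible over Q (because 12 is not a perfect cube, so h has no rational root, and a monic cubic with no rational root is irreducible), g is also irreducible (irreducibility is preserved under the substitution x → x - 9). Hence m_α(x) = x^3 - 27x^2 + 243x - 741.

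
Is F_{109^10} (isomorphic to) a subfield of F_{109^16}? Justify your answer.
No: F_{109^10} is not a subfield of F_{109^16}

F_{p^m} embeds in F_{p^n} iff m | n. Here 10 ∤ 16 (since 16 = 1·10 + 6 with remainder 6 ≠ 0), so F_{109^10} is not a subfield of F_{109^16}. Equivalently: if it were, the tower law would give 10 = [F_{109^10}:F_109] dividing [F_{109^16}:F_109] = 16, contradiction.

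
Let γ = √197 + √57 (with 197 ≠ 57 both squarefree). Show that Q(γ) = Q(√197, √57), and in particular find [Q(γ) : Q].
[Q(γ) : Q] = 4 (equivalently, Q(γ) = Q(√197, √57))

Obviously Q(γ) ⊆ Q(√197, √57), and [Q(√197, √57):Q] = 4 (since 197, 57 are distinct squarefree integers > 1 with 11229 not a perfect square). To show equality we compute the minimal polynomial of γ. From γ = √197 + √57: γ^2 = 197 + 2√(11229) + 57 = 254 + 2√(11229), so γ^2 - 254 = 2√(11229); squaring, (γ^2 - 254)^2 = 4·11229, i.e. γ^4 - 508γ^2 + 64516 - 44916 = 0, i.e. γ^4 - 508γ^2 + 19600 = 0. So γ is a root of x^4 - 508x^2 + 19600. This polynomial is irreducible over Q: it has no rational root (each ±√197 ± √57 is irrational), and any factorization into two quadratics over Q would force √(11229) ∈ Q (pairing opposite roots) or √197, √57 ∈ Q (other pairings), all impossible. Hence [Q(γ):Q] = 4 = [Q(√197, √57):Q], so Q(γ) = Q(√197, √57).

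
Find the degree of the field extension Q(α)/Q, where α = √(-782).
[Q(α):Q] = 2

[Q(α):Q] equals the degree of the minimal polynomial of α. Here α^2 = -782 and x^2 + 782 is irreducible (d = -782 is squarefree, ≠ 1, hence not a square), so deg(m_α) = 2. Thus [Q(α):Q] = 2.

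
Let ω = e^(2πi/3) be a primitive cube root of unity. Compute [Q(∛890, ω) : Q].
[Q(∛890, ω) : Q] = 6

[Q(∛890):Q] = 3 (min poly x^3 - 890, irreducible since 890 is not a perfect cube). [Q(ω):Q] = 2 (min poly x^2 + x + 1). Since Q(∛890) ⊂ R and ω ∉ R, we have ω ∉ Q(∛890), so x^2 + x + 1 remains irreducible over Q(∛890) and [Q(∛890, ω) : Q(∛890)] = 2. By the tower law, [Q(∛890, ω) : Q] = 3 · 2 = 6. (In fact Q(∛890, ω) is the splitting field of x^3 - 890 over Q.)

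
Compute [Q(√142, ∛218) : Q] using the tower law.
[Q(√142, ∛218) : Q] = 6

Let L = Q(√142, ∛218). Since Q(√142) ⊂ L and [Q(√142):Q] = 2, the tower law gives 2 | [L:Q]. Likewise Q(∛218) ⊂ L with [Q(∛218):Q] = 3 (because 218 is not a perfect cube), so 3 | [L:Q]. As gcd(2,3) = 1, [L:Q] is divisible by 6. Conversely L is generated over Q by √142 and ∛218, so [L:Q] ≤ 2·3 = 6. Therefore [Q(√142, ∛218) : Q] = 6.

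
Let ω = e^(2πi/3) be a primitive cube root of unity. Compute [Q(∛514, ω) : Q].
[Q(∛514, ω) : Q] = 6

[Q(∛514):Q] = 3 (min poly x^3 - 514, irreducible since 514 is not a perfect cube). [Q(ω):Q] = 2 (min poly x^2 + x + 1). Since Q(∛514) ⊂ R and ω ∉ R, we have ω ∉ Q(∛514), so x^2 + x + 1 remains irreducible over Q(∛514) and [Q(∛514, ω) : Q(∛514)] = 2. By the tower law, [Q(∛514, ω) : Q] = 3 · 2 = 6. (In fact Q(∛514, ω) is the splitting field of x^3 - 514 over Q.)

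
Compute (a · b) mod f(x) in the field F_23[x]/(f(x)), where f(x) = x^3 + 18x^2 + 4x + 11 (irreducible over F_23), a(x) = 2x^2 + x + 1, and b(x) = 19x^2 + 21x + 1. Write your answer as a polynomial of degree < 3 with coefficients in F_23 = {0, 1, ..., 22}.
a · b ≡ 18x^2 + 3x (mod f(x))

Multiply in F_23[x]: a(x)·b(x) = (2x^2 + x + 1)·(19x^2 + 21x + 1) = 15x^4 + 15x^3 + 19x^2 + 22x + 1. This has degree ≥ 3, so divide by f(x) over F_23: 15x^4 + 15x^3 + 19x^2 + 22x + 1 = (15x + 21)·(x^3 + 18x^2 + 4x + 11) + (18x^2 + 3x). Hence a·b ≡ 18x^2 + 3x (mod f). (F_23[x]/(f) is a field with 23^3 = 12167 elements since f is irreducible of degree 3.)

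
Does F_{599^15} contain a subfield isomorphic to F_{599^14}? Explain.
No: F_{599^14} is not a subfield of F_{599^15}

F_{p^m} embeds in F_{p^n} iff m | n. Here 14 ∤ 15 (since 15 = 1·14 + 1 with remainder 1 ≠ 0), so F_{599^14} is not a subfield of F_{599^15}. Equivalently: if it were, the tower law would give 14 = [F_{599^14}:F_599] dividing [F_{599^15}:F_599] = 15, contradiction.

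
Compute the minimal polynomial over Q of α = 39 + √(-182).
m_α(x) = x^2 - 78x + 1703

From α - 39 = √(-182), squaring gives (α - 39)^2 = -182, i.e. α^2 - 78α + 1521 = -182, so α^2 - 78α + 1703 = 0. The discriminant of x^2 - 78x + 1703 is (-78)^2 - 4·(1703) = 6084 - 6812 = -728, and 4·(-182) is not a perfect square in Q since -182 is squarefree and ≠ 1. Hence x^2 - 78x + 1703 is irreducible over Q and is the minimal polynomial of α.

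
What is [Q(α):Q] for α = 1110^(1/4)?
[Q(α):Q] = 4

α is a root of x^4 - 1110. By Eisenstein's criterion at the prime p = 2 (which divides the constant term 1110 but p^2 = 4 does not, since 1110 is squarefree), x^4 - 1110 is irreducible over Q. Hence [Q(α):Q] = 4.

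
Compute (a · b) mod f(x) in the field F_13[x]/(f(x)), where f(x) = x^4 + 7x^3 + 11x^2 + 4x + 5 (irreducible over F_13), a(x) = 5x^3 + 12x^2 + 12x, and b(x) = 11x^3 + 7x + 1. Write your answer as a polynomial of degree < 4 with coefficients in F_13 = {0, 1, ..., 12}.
a · b ≡ 3x^3 + 2x^2 + x + 4 (mod f(x))

Multiply in F_13[x]: a(x)·b(x) = (5x^3 + 12x^2 + 12x)·(11x^3 + 7x + 1) = 3x^6 + 2x^5 + 11x^4 + 11x^3 + 5x^2 + 12x. This has degree ≥ 4, so divide by f(x) over F_13: 3x^6 + 2x^5 + 11x^4 + 11x^3 + 5x^2 + 12x = (3x^2 + 7x + 7)·(x^4 + 7x^3 + 11x^2 + 4x + 5) + (3x^3 + 2x^2 + x + 4). Hence a·b ≡ 3x^3 + 2x^2 + x + 4 (mod f). (F_13[x]/(f) is a field with 13^4 = 28561 elements since f is irreducible of degree 4.)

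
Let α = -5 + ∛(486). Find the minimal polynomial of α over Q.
m_α(x) = x^3 + 15x^2 + 75x - 361

Set β = α + 5 = ∛(486), so β^3 = 486. Then (α + 5)^3 - 486 = 0, i.e. α is a root of g(x) = (x + 5)^3 - 486 = x^3 + 15x^2 + 75x - 361. Since g(x) = h(x + 5) where h(x) = x^3 - 486, and h is irreducible over Q (because 486 is not a perfect cube, so h has no rational root, and a monic cubic with no rational root is irreducible), g is also irreducible (irreducibility is preserved under the substitution x → x + 5). Hence m_α(x) = x^3 + 15x^2 + 75x - 361.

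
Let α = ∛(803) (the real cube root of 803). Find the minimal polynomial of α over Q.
m_α(x) = x^3 - 803

α satisfies α^3 = 803, so x^3 - 803 annihilates α. By the rational root test, a rational root p/q (in lowest terms) of x^3 - 803 would satisfy p^3 = 803 q^3, forcing q = 1 and p^3 = 803; but 803 is not a perfect cube, contradiction. A monic cubic over Q with no rational root is irreducible (any nontrivial factorization would include a linear factor). Hence x^3 - 803 is the minimal polynomial of α, and in particular [Q(α):Q] = 3.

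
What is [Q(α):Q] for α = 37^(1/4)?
[Q(α):Q] = 4

α is a root of x^4 - 37. By Eisenstein's criterion at the prime p = 37 (which divides the constant term 37 but p^2 = 1369 does not, since 37 is squarefree), x^4 - 37 is irreducible over Q. Hence [Q(α):Q] = 4.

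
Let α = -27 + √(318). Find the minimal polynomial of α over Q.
m_α(x) = x^2 + 54x + 411

From α + 27 = √(318), squaring gives (α + 27)^2 = 318, i.e. α^2 + 54α + 729 = 318, so α^2 + 54α + 411 = 0. The discriminant of x^2 + 54x + 411 is (54)^2 - 4·(411) = 2916 - 1644 = 1272, and 4·(318) is not a perfect square in Q since 318 is squarefree and ≠ 1. Hence x^2 + 54x + 411 is irreducible over Q and is the minimal polynomial of α.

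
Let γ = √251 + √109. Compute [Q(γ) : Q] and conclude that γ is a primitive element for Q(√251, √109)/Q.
[Q(γ) : Q] = 4 (equivalently, Q(γ) = Q(√251, √109))

Obviously Q(γ) ⊆ Q(√251, √109), and [Q(√251, √109):Q] = 4 (since 251, 109 are distinct squarefree integers > 1 with 27359 not a perfect square). To show equality we compute the minimal polynomial of γ. From γ = √251 + √109: γ^2 = 251 + 2√(27359) + 109 = 360 + 2√(27359), so γ^2 - 360 = 2√(27359); squaring, (γ^2 - 360)^2 = 4·27359, i.e. γ^4 - 720γ^2 + 129600 - 109436 = 0, i.e. γ^4 - 720γ^2 + 20164 = 0. So γ is a root of x^4 - 720x^2 + 20164. This polynomial is irreducible over Q: it has no rational root (each ±√251 ± √109 is irrational), and any factorization into two quadratics over Q would force √(27359) ∈ Q (pairing opposite roots) or √251, √109 ∈ Q (other pairings), all impossible. Hence [Q(γ):Q] = 4 = [Q(√251, √109):Q], so Q(γ) = Q(√251, √109).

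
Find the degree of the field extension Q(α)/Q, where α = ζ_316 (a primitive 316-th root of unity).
[Q(α):Q] = 156

The minimal polynomial of ζ_316 over Q is the 316-th cyclotomic polynomial Φ_316(x), which is irreducible over Q and has degree φ(316) = 156. Hence [Q(α):Q] = φ(316) = 156.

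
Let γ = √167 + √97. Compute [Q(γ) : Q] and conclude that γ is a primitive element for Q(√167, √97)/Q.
[Q(γ) : Q] = 4 (equivalently, Q(γ) = Q(√167, √97))

Obviously Q(γ) ⊆ Q(√167, √97), and [Q(√167, √97):Q] = 4 (since 167, 97 are distinct squarefree integers > 1 with 16199 not a perfect square). To show equality we compute the minimal polynomial of γ. From γ = √167 + √97: γ^2 = 167 + 2√(16199) + 97 = 264 + 2√(16199), so γ^2 - 264 = 2√(16199); squaring, (γ^2 - 264)^2 = 4·16199, i.e. γ^4 - 528γ^2 + 69696 - 64796 = 0, i.e. γ^4 - 528γ^2 + 4900 = 0. So γ is a root of x^4 - 528x^2 + 4900. This polynomial is irreducible over Q: it has no rational root (each ±√167 ± √97 is irrational), and any factorization into two quadratics over Q would force √(16199) ∈ Q (pairing opposite roots) or √167, √97 ∈ Q (other pairings), all impossible. Hence [Q(γ):Q] = 4 = [Q(√167, √97):Q], so Q(γ) = Q(√167, √97).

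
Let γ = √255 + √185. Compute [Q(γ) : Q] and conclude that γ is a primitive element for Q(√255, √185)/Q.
[Q(γ) : Q] = 4 (equivalently, Q(γ) = Q(√255, √185))

Obviously Q(γ) ⊆ Q(√255, √185), and [Q(√255, √185):Q] = 4 (since 255, 185 are distinct squarefree integers > 1 with 47175 not a perfect square). To show equality we compute the minimal polynomial of γ. From γ = √255 + √185: γ^2 = 255 + 2√(47175) + 185 = 440 + 2√(47175), so γ^2 - 440 = 2√(47175); squaring, (γ^2 - 440)^2 = 4·47175, i.e. γ^4 - 880γ^2 + 193600 - 188700 = 0, i.e. γ^4 - 880γ^2 + 4900 = 0. So γ is a root of x^4 - 880x^2 + 4900. This polynomial is irreducible over Q: it has no rational root (each ±√255 ± √185 is irrational), and any factorization into two quadratics over Q would force √(47175) ∈ Q (pairing opposite roots) or √255, √185 ∈ Q (other pairings), all impossible. Hence [Q(γ):Q] = 4 = [Q(√255, √185):Q], so Q(γ) = Q(√255, √185).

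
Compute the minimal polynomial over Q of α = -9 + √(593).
m_α(x) = x^2 + 18x - 512

From α + 9 = √(593), squaring gives (α + 9)^2 = 593, i.e. α^2 + 18α + 81 = 593, so α^2 + 18α - 512 = 0. The discriminant of x^2 + 18x - 512 is (18)^2 - 4·(-512) = 324 + 2048 = 2372, and 4·(593) is not a perfect square in Q since 593 is squarefree and ≠ 1. Hence x^2 + 18x - 512 is irreducible over Q and is the minimal polynomial of α.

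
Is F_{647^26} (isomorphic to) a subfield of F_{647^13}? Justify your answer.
No: F_{647^26} is not a subfield of F_{647^13}

F_{p^m} embeds in F_{p^n} iff m | n. Here 26 ∤ 13 (since 13 = 0·26 + 13 with remainder 13 ≠ 0), so F_{647^26} is not a subfield of F_{647^13}. Equivalently: if it were, the tower law would give 26 = [F_{647^26}:F_647] dividing [F_{647^13}:F_647] = 13, contradiction.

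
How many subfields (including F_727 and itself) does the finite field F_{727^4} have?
F_{727^4} has 3 subfields

The subfields of F_{p^n} are exactly the fields F_{p^d} for d | n (each is the fixed field of the unique index-d subgroup of Gal(F_{p^n}/F_p) ≅ Z/nZ). The divisors of n = 4 are {1, 2, 4}, giving 3 subfields: F_{727^1}, F_{727^2}, F_{727^4}.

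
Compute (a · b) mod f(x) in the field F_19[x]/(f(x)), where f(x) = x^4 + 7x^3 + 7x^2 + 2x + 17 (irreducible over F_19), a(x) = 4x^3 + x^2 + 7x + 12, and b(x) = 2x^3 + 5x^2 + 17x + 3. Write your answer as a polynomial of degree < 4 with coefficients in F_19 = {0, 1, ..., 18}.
a · b ≡ 4x^3 + 17x^2 + 18x + 4 (mod f(x))

Multiply in F_19[x]: a(x)·b(x) = (4x^3 + x^2 + 7x + 12)·(2x^3 + 5x^2 + 17x + 3) = 8x^6 + 3x^5 + 11x^4 + 12x^3 + 11x^2 + 16x + 17. This has degree ≥ 4, so divide by f(x) over F_19: 8x^6 + 3x^5 + 11x^4 + 12x^3 + 11x^2 + 16x + 17 = (8x^2 + 4x + 3)·(x^4 + 7x^3 + 7x^2 + 2x + 17) + (4x^3 + 17x^2 + 18x + 4). Hence a·b ≡ 4x^3 + 17x^2 + 18x + 4 (mod f). (F_19[x]/(f) is a field with 19^4 = 130321 elements since f is irreducible of degree 4.)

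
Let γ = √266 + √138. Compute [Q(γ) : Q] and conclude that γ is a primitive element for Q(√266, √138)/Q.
[Q(γ) : Q] = 4 (equivalently, Q(γ) = Q(√266, √138))

Obviously Q(γ) ⊆ Q(√266, √138), and [Q(√266, √138):Q] = 4 (since 266, 138 are distinct squarefree integers > 1 with 36708 not a perfect square). To show equality we compute the minimal polynomial of γ. From γ = √266 + √138: γ^2 = 266 + 2√(36708) + 138 = 404 + 2√(36708), so γ^2 - 404 = 2√(36708); squaring, (γ^2 - 404)^2 = 4·36708, i.e. γ^4 - 808γ^2 + 163216 - 146832 = 0, i.e. γ^4 - 808γ^2 + 16384 = 0. So γ is a root of x^4 - 808x^2 + 16384. This polynomial is irreducible over Q: it has no rational root (each ±√266 ± √138 is irrational), and any factorization into two quadratics over Q would force √(36708) ∈ Q (pairing opposite roots) or √266, √138 ∈ Q (other pairings), all impossible. Hence [Q(γ):Q] = 4 = [Q(√266, √138):Q], so Q(γ) = Q(√266, √138).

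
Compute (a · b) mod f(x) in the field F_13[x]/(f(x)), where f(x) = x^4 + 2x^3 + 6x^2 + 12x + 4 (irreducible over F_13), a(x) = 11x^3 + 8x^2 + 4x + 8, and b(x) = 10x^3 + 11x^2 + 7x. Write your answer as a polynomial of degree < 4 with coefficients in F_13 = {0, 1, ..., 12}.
a · b ≡ 3x^3 + x^2 + x + 4 (mod f(x))

Multiply in F_13[x]: a(x)·b(x) = (11x^3 + 8x^2 + 4x + 8)·(10x^3 + 11x^2 + 7x) = 6x^6 + 6x^5 + 10x^4 + 11x^3 + 12x^2 + 4x. This has degree ≥ 4, so divide by f(x) over F_13: 6x^6 + 6x^5 + 10x^4 + 11x^3 + 12x^2 + 4x = (6x^2 + 7x + 12)·(x^4 + 2x^3 + 6x^2 + 12x + 4) + (3x^3 + x^2 + x + 4). Hence a·b ≡ 3x^3 + x^2 + x + 4 (mod f). (F_13[x]/(f) is a field with 13^4 = 28561 elements since f is irreducible of degree 4.)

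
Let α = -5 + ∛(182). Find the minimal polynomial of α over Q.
m_α(x) = x^3 + 15x^2 + 75x - 57

Set β = α + 5 = ∛(182), so β^3 = 182. Then (α + 5)^3 - 182 = 0, i.e. α is a root of g(x) = (x + 5)^3 - 182 = x^3 + 15x^2 + 75x - 57. Since g(x) = h(x + 5) where h(x) = x^3 - 182, and h is irreducible over Q (because 182 is not a perfect cube, so h has no rational root, and a monic cubic with no rational root is irreducible), g is also irreducible (irreducibility is preserved under the substitution x → x + 5). Hence m_α(x) = x^3 + 15x^2 + 75x - 57.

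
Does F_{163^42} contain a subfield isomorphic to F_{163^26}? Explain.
No: F_{163^26} is not a subfield of F_{163^42}

F_{p^m} embeds in F_{p^n} iff m | n. Here 26 ∤ 42 (since 42 = 1·26 + 16 with remainder 16 ≠ 0), so F_{163^26} is not a subfield of F_{163^42}. Equivalently: if it were, the tower law would give 26 = [F_{163^26}:F_163] dividing [F_{163^42}:F_163] = 42, contradiction.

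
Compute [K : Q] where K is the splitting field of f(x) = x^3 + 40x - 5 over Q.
[K : Q] = 6

By the rational root test, any rational root of the monic integer polynomial f(x) = x^3 + 40x - 5 must be an integer dividing the constant term -5, i.e. one of ±{1, 5}. Evaluating: f(1) = 36, f(-1) = -46, f(5) = 320, f(-5) = -330; none is 0, so f has no rational root and is therefore irreducible over Q (a cubic with no linear factor over a field is irreducible). For an irreducible cubic, the Galois group is A_3 or S_3 according as the discriminant disc(f) = -4a^3 - 27b^2 = -4·(40)^3 - 27·(-5)^2 = -256675 is or is not a square in Q. Here disc(f) = -256675 is not a perfect square in Q, so the Galois group of f over Q is not contained in A_3 and must be all of S_3. The splitting field has degree |S_3| = 6 over Q, so [K : Q] = 6.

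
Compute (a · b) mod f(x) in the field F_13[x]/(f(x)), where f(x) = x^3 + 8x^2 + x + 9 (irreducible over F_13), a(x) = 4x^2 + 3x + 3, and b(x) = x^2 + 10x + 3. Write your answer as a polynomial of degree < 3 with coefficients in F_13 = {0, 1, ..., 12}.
a · b ≡ 5x^2 + 5x + 1 (mod f(x))

Multiply in F_13[x]: a(x)·b(x) = (4x^2 + 3x + 3)·(x^2 + 10x + 3) = 4x^4 + 4x^3 + 6x^2 + 9. This has degree ≥ 3, so divide by f(x) over F_13: 4x^4 + 4x^3 + 6x^2 + 9 = (4x + 11)·(x^3 + 8x^2 + x + 9) + (5x^2 + 5x + 1). Hence a·b ≡ 5x^2 + 5x + 1 (mod f). (F_13[x]/(f) is a field with 13^3 = 2197 elements since f is irreducible of degree 3.)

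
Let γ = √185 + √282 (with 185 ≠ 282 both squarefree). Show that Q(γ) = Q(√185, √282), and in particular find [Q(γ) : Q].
[Q(γ) : Q] = 4 (equivalently, Q(γ) = Q(√185, √282))

Obviously Q(γ) ⊆ Q(√185, √282), and [Q(√185, √282):Q] = 4 (since 185, 282 are distinct squarefree integers > 1 with 52170 not a perfect square). To show equality we compute the minimal polynomial of γ. From γ = √185 + √282: γ^2 = 185 + 2√(52170) + 282 = 467 + 2√(52170), so γ^2 - 467 = 2√(52170); squaring, (γ^2 - 467)^2 = 4·52170, i.e. γ^4 - 934γ^2 + 218089 - 208680 = 0, i.e. γ^4 - 934γ^2 + 9409 = 0. So γ is a root of x^4 - 934x^2 + 9409. This polynomial is irreducible over Q: it has no rational root (each ±√185 ± √282 is irrational), and any factorization into two quadratics over Q would force √(52170) ∈ Q (pairing opposite roots) or √185, √282 ∈ Q (other pairings), all impossible. Hence [Q(γ):Q] = 4 = [Q(√185, √282):Q], so Q(γ) = Q(√185, √282).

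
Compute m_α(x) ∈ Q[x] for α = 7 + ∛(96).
m_α(x) = x^3 - 21x^2 + 147x - 439

Set β = α - 7 = ∛(96), so β^3 = 96. Then (α - 7)^3 - 96 = 0, i.e. α is a root of g(x) = (x - 7)^3 - 96 = x^3 - 21x^2 + 147x - 439. Since g(x) = h(x - 7) where h(x) = x^3 - 96, and h is irreducible over Q (because 96 is not a perfect cube, so h has no rational root, and a monic cubic with no rational root is irreducible), g is also irreducible (irreducibility is preserved under the substitution x → x - 7). Hence m_α(x) = x^3 - 21x^2 + 147x - 439.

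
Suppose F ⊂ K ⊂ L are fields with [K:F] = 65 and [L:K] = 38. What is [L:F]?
[L:F] = 2470

The tower law says that for any tower of field extensions F ⊂ K ⊂ L with finite degrees, [L:F] = [L:K] · [K:F]. Here this gives [L:F] = 38 · 65 = 2470.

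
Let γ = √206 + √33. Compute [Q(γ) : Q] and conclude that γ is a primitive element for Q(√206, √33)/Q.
[Q(γ) : Q] = 4 (equivalently, Q(γ) = Q(√206, √33))

Obviously Q(γ) ⊆ Q(√206, √33), and [Q(√206, √33):Q] = 4 (since 206, 33 are distinct squarefree integers > 1 with 6798 not a perfect square). To show equality we compute the minimal polynomial of γ. From γ = √206 + √33: γ^2 = 206 + 2√(6798) + 33 = 239 + 2√(6798), so γ^2 - 239 = 2√(6798); squaring, (γ^2 - 239)^2 = 4·6798, i.e. γ^4 - 478γ^2 + 57121 - 27192 = 0, i.e. γ^4 - 478γ^2 + 29929 = 0. So γ is a root of x^4 - 478x^2 + 29929. This polynomial is irreducible over Q: it has no rational root (each ±√206 ± √33 is irrational), and any factorization into two quadratics over Q would force √(6798) ∈ Q (pairing opposite roots) or √206, √33 ∈ Q (other pairings), all impossible. Hence [Q(γ):Q] = 4 = [Q(√206, √33):Q], so Q(γ) = Q(√206, √33).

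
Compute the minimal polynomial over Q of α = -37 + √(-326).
m_α(x) = x^2 + 74x + 1695

From α + 37 = √(-326), squaring gives (α + 37)^2 = -326, i.e. α^2 + 74α + 1369 = -326, so α^2 + 74α + 1695 = 0. The discriminant of x^2 + 74x + 1695 is (74)^2 - 4·(1695) = 5476 - 6780 = -1304, and 4·(-326) is not a perfect square in Q since -326 is squarefree and ≠ 1. Hence x^2 + 74x + 1695 is irreducible over Q and is the minimal polynomial of α.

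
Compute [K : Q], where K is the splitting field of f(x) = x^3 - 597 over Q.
[K : Q] = 6

The roots of x^3 - 597 are ∛597, ω∛597, ω^2∛597 where ω = e^(2πi/3) is a primitive cube root of unity, so K = Q(∛597, ω). Now [Q(∛597):Q] = 3 (since 597 is not a perfect cube, x^3 - 597 is irreducible) and [Q(ω):Q] = 2. Both 2 and 3 divide [K:Q], and [K:Q] ≤ 3·2 = 6, so [K:Q] = 6. (Equivalently: Q(∛597) ⊂ R but ω ∉ R, so [K : Q(∛597)] = 2.)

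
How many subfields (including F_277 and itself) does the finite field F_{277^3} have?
F_{277^3} has 2 subfields

The subfields of F_{p^n} are exactly the fields F_{p^d} for d | n (each is the fixed field of the unique index-d subgroup of Gal(F_{p^n}/F_p) ≅ Z/nZ). The divisors of n = 3 are {1, 3}, giving 2 subfields: F_{277^1}, F_{277^3}.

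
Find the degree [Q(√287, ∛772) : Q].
[Q(√287, ∛772) : Q] = 6

Let L = Q(√287, ∛772). Since Q(√287) ⊂ L and [Q(√287):Q] = 2, the tower law gives 2 | [L:Q]. Likewise Q(∛772) ⊂ L with [Q(∛772):Q] = 3 (because 772 is not a perfect cube), so 3 | [L:Q]. As gcd(2,3) = 1, [L:Q] is divisible by 6. Conversely L is generated over Q by √287 and ∛772, so [L:Q] ≤ 2·3 = 6. Therefore [Q(√287, ∛772) : Q] = 6.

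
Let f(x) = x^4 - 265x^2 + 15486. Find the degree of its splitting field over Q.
[K : Q] = 4

Solving the quadratic in x^2: x^2 = (265 ± √(265^2 - 4·15486))/2 = (265 ± √8281)/2 = (265 ± 91)/2, giving x^2 = 87 or x^2 = 178. So f(x) = (x^2 - 87)(x^2 - 178) and the roots of f are ±√87, ±√178. Hence the splitting field is K = Q(√87, √178). Since 87 and 178 are distinct squarefree integers > 1, their product 15486 is not a perfect square, so √178 ∉ Q(√87). By the tower law [K:Q] = [Q(√87,√178):Q(√87)] · [Q(√87):Q] = 2 · 2 = 4.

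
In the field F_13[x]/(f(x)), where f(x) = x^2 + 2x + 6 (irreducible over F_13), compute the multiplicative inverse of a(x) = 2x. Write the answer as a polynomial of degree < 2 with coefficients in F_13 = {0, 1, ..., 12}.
a(x)^(-1) ≡ x + 2 (mod f(x))

Since f is irreducible over F_13, F_13[x]/(f) is a field and a(x) ≠ 0 has an inverse. Apply the extended Euclidean algorithm to f(x) and a(x) in F_13[x]: f(x) = (7x + 1)·a(x) + (6). The last nonzero remainder is the constant 6 = gcd(f, a) in F_13. Back-substituting through the division chain expresses 6 = s(x)·a(x) + t(x)·f(x) with s(x) ≡ 6x + 12 (mod f), so (6x + 12)·a(x) ≡ 6 (mod f). Multiplying by 6^(-1) ≡ 11 in F_13 gives a(x)^(-1) ≡ 11·(6x + 12) ≡ x + 2 (mod f). Check: (2x)·(x + 2) = 2x^2 + 4x ≡ 1 (mod x^2 + 2x + 6).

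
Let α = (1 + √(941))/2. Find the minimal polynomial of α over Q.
m_α(x) = x^2 - x - 235

From 2α - 1 = √(941), squaring gives (2α - 1)^2 = 941, i.e. 4α^2 - 4α + 1 = 941, so α^2 - α + (1 - 941)/4 = 0. Since 941 ≡ 1 (mod 4), (1 - 941)/4 = -235 ∈ Z. The polynomial x^2 - x - 235 has discriminant 1 - 4·(-235) = 941, which is not a perfect square in Q (d = 941 is squarefree and ≠ 1), so x^2 - x - 235 is irreducible over Q. It is the minimal polynomial of α.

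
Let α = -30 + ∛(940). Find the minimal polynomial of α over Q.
m_α(x) = x^3 + 90x^2 + 2700x + 26060

Set β = α + 30 = ∛(940), so β^3 = 940. Then (α + 30)^3 - 940 = 0, i.e. α is a root of g(x) = (x + 30)^3 - 940 = x^3 + 90x^2 + 2700x + 26060. Since g(x) = h(x + 30) where h(x) = x^3 - 940, and h is irreducible over Q (because 940 is not a perfect cube, so h has no rational root, and a monic cubic with no rational root is irreducible), g is also irreducible (irreducibility is preserved under the substitution x → x + 30). Hence m_α(x) = x^3 + 90x^2 + 2700x + 26060.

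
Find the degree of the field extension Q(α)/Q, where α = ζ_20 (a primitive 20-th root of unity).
[Q(α):Q] = 8

The minimal polynomial of ζ_20 over Q is the 20-th cyclotomic polynomial Φ_20(x), which is irreducible over Q and has degree φ(20) = 8. Hence [Q(α):Q] = φ(20) = 8.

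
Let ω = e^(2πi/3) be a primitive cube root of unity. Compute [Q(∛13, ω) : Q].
[Q(∛13, ω) : Q] = 6

[Q(∛13):Q] = 3 (min poly x^3 - 13, irreducible since 13 is not a perfect cube). [Q(ω):Q] = 2 (min poly x^2 + x + 1). Since Q(∛13) ⊂ R and ω ∉ R, we have ω ∉ Q(∛13), so x^2 + x + 1 remains irreducible over Q(∛13) and [Q(∛13, ω) : Q(∛13)] = 2. By the tower law, [Q(∛13, ω) : Q] = 3 · 2 = 6. (In fact Q(∛13, ω) is the splitting field of x^3 - 13 over Q.)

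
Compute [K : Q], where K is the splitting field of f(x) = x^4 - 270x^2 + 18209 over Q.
[K : Q] = 4

Solving the quadratic in x^2: x^2 = (270 ± √(270^2 - 4·18209))/2 = (270 ± √64)/2 = (270 ± 8)/2, giving x^2 = 131 or x^2 = 139. So f(x) = (x^2 - 131)(x^2 - 139) and the roots of f are ±√131, ±√139. Hence the splitting field is K = Q(√131, √139). Since 131 and 139 are distinct squarefree integers > 1, their product 18209 is not a perfect square, so √139 ∉ Q(√131). By the tower law [K:Q] = [Q(√131,√139):Q(√131)] · [Q(√131):Q] = 2 · 2 = 4.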